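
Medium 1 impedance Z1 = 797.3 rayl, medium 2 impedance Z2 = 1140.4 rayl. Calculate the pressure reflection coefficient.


Given values:
  Z1 = 797.3 rayl, Z2 = 1140.4 rayl
Formula: R = (Z2 - Z1) / (Z2 + Z1)
Numerator: Z2 - Z1 = 1140.4 - 797.3 = 343.1
Denominator: Z2 + Z1 = 1140.4 + 797.3 = 1937.7
R = 343.1 / 1937.7 = 0.1771

0.1771


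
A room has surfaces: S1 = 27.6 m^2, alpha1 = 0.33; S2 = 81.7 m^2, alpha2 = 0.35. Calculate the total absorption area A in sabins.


Given surfaces:
  Surface 1: 27.6 * 0.33 = 9.108
  Surface 2: 81.7 * 0.35 = 28.595
Formula: A = sum(Si * alpha_i)
A = 9.108 + 28.595
A = 37.7

37.7 sabins


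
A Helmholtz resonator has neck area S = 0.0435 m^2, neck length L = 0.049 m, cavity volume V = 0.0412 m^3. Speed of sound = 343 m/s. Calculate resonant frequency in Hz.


Given values:
  S = 0.0435 m^2, L = 0.049 m, V = 0.0412 m^3, c = 343 m/s
Formula: f = (c / (2*pi)) * sqrt(S / (V * L))
Compute V * L = 0.0412 * 0.049 = 0.0020188
Compute S / (V * L) = 0.0435 / 0.0020188 = 21.5475
Compute sqrt(21.5475) = 4.641928
Compute c / (2*pi) = 343 / 6.283185 = 54.590148
f = 54.590148 * 4.641928 = 253.4

253.4 Hz


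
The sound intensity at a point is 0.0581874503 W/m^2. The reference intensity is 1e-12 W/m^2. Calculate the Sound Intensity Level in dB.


Given values:
  I = 0.0581874503 W/m^2
  I_ref = 1e-12 W/m^2
Formula: SIL = 10 * log10(I / I_ref)
Compute ratio: I / I_ref = 58187450300
Compute log10: log10(58187450300) = 10.764829
Multiply: SIL = 10 * 10.764829 = 107.65

107.65 dB


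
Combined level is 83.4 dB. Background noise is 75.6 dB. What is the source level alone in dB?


Given values:
  L_total = 83.4 dB, L_bg = 75.6 dB
Formula: L_source = 10 * log10(10^(L_total/10) - 10^(L_bg/10))
Convert to linear:
  10^(83.4/10) = 218776162.395
  10^(75.6/10) = 36307805.477
Difference: 218776162.395 - 36307805.477 = 182468356.918
L_source = 10 * log10(182468356.918) = 82.61

82.61 dB


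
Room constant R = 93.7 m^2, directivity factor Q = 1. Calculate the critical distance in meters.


Given values:
  R = 93.7 m^2, Q = 1
Formula: d_c = 0.141 * sqrt(Q * R)
Compute Q * R = 1 * 93.7 = 93.7
Compute sqrt(93.7) = 9.6799
d_c = 0.141 * 9.6799 = 1.365

1.365 m


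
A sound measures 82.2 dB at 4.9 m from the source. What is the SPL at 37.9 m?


Given values:
  SPL1 = 82.2 dB, r1 = 4.9 m, r2 = 37.9 m
Formula: SPL2 = SPL1 - 20 * log10(r2 / r1)
Compute ratio: r2 / r1 = 37.9 / 4.9 = 7.7347
Compute log10: log10(7.7347) = 0.888443
Compute drop: 20 * 0.888443 = 17.7689
SPL2 = 82.2 - 17.7689 = 64.43

64.43 dB


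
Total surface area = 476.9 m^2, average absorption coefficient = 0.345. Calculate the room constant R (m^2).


Given values:
  S = 476.9 m^2, alpha = 0.345
Formula: R = S * alpha / (1 - alpha)
Numerator: 476.9 * 0.345 = 164.5305
Denominator: 1 - 0.345 = 0.655
R = 164.5305 / 0.655 = 251.19

251.19 m^2


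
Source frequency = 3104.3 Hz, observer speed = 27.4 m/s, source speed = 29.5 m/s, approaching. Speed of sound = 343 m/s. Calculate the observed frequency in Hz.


Given values:
  f_s = 3104.3 Hz, v_o = 27.4 m/s, v_s = 29.5 m/s
  Direction: approaching
Formula: f_o = f_s * (c + v_o) / (c - v_s)
Numerator: c + v_o = 343 + 27.4 = 370.4
Denominator: c - v_s = 343 - 29.5 = 313.5
f_o = 3104.3 * 370.4 / 313.5 = 3667.73

3667.73 Hz


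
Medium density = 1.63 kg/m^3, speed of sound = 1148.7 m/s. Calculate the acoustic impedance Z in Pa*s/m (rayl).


Given values:
  rho = 1.63 kg/m^3
  c = 1148.7 m/s
Formula: Z = rho * c
Z = 1.63 * 1148.7
Z = 1872.38

1872.38 rayl


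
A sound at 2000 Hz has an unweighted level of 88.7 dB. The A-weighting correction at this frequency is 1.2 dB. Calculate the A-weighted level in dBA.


Given values:
  SPL = 88.7 dB
  A-weighting at 2000 Hz = 1.2 dB
Formula: L_A = SPL + A_weight
L_A = 88.7 + (1.2)
L_A = 89.9

89.9 dBA


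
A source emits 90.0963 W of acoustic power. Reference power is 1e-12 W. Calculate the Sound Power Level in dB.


Given values:
  W = 90.0963 W
  W_ref = 1e-12 W
Formula: SWL = 10 * log10(W / W_ref)
Compute ratio: W / W_ref = 90096300000000
Compute log10: log10(90096300000000) = 13.954707
Multiply: SWL = 10 * 13.954707 = 139.55

139.55 dB


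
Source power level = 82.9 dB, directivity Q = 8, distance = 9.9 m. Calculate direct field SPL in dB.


Given values:
  Lw = 82.9 dB, Q = 8, r = 9.9 m
Formula: SPL = Lw + 10 * log10(Q / (4 * pi * r^2))
Compute 4 * pi * r^2 = 4 * pi * 9.9^2 = 1231.63
Compute Q / denom = 8 / 1231.63 = 0.00649546
Compute 10 * log10(0.00649546) = -21.8739
SPL = 82.9 + (-21.8739) = 61.03

61.03 dB


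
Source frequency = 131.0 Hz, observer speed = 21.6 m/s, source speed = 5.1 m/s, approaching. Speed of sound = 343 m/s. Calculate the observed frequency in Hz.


Given values:
  f_s = 131.0 Hz, v_o = 21.6 m/s, v_s = 5.1 m/s
  Direction: approaching
Formula: f_o = f_s * (c + v_o) / (c - v_s)
Numerator: c + v_o = 343 + 21.6 = 364.6
Denominator: c - v_s = 343 - 5.1 = 337.9
f_o = 131.0 * 364.6 / 337.9 = 141.35

141.35 Hz


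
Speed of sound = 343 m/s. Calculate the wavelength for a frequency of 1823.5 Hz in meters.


Given values:
  c = 343 m/s, f = 1823.5 Hz
Formula: lambda = c / f
lambda = 343 / 1823.5
lambda = 0.1881

0.1881 m


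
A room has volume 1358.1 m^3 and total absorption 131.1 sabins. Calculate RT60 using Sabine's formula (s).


Given values:
  V = 1358.1 m^3
  A = 131.1 sabins
Formula: RT60 = 0.161 * V / A
Numerator: 0.161 * 1358.1 = 218.6541
RT60 = 218.6541 / 131.1 = 1.668

1.668 s


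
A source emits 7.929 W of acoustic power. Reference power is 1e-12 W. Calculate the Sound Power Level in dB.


Given values:
  W = 7.929 W
  W_ref = 1e-12 W
Formula: SWL = 10 * log10(W / W_ref)
Compute ratio: W / W_ref = 7929000000000
Compute log10: log10(7929000000000) = 12.899218
Multiply: SWL = 10 * 12.899218 = 128.99

128.99 dB


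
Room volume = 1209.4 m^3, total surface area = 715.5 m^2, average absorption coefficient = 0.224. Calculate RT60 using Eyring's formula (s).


Given values:
  V = 1209.4 m^3, S = 715.5 m^2, alpha = 0.224
Formula: RT60 = 0.161 * V / (-S * ln(1 - alpha))
Compute ln(1 - 0.224) = ln(0.776) = -0.253603
Denominator: -715.5 * -0.253603 = 181.4529
Numerator: 0.161 * 1209.4 = 194.7134
RT60 = 194.7134 / 181.4529 = 1.073

1.073 s


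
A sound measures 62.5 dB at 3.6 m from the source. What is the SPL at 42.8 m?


Given values:
  SPL1 = 62.5 dB, r1 = 3.6 m, r2 = 42.8 m
Formula: SPL2 = SPL1 - 20 * log10(r2 / r1)
Compute ratio: r2 / r1 = 42.8 / 3.6 = 11.8889
Compute log10: log10(11.8889) = 1.075142
Compute drop: 20 * 1.075142 = 21.5028
SPL2 = 62.5 - 21.5028 = 41.0

41.0 dB


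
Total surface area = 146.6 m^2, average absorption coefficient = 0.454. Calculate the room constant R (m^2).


Given values:
  S = 146.6 m^2, alpha = 0.454
Formula: R = S * alpha / (1 - alpha)
Numerator: 146.6 * 0.454 = 66.5564
Denominator: 1 - 0.454 = 0.546
R = 66.5564 / 0.546 = 121.9

121.9 m^2


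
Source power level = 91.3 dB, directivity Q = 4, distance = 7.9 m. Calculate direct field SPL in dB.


Given values:
  Lw = 91.3 dB, Q = 4, r = 7.9 m
Formula: SPL = Lw + 10 * log10(Q / (4 * pi * r^2))
Compute 4 * pi * r^2 = 4 * pi * 7.9^2 = 784.2672
Compute Q / denom = 4 / 784.2672 = 0.0051003
Compute 10 * log10(0.0051003) = -22.924
SPL = 91.3 + (-22.924) = 68.38

68.38 dB


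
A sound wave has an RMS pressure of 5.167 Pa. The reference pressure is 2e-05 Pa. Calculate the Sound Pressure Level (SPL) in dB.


Given values:
  p = 5.167 Pa
  p_ref = 2e-05 Pa
Formula: SPL = 20 * log10(p / p_ref)
Compute ratio: p / p_ref = 5.167 / 2e-05 = 258350
Compute log10: log10(258350) = 5.412208
Multiply: SPL = 20 * 5.412208 = 108.24

108.24 dB


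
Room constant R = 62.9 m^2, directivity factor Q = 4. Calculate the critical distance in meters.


Given values:
  R = 62.9 m^2, Q = 4
Formula: d_c = 0.141 * sqrt(Q * R)
Compute Q * R = 4 * 62.9 = 251.6
Compute sqrt(251.6) = 15.8619
d_c = 0.141 * 15.8619 = 2.237

2.237 m


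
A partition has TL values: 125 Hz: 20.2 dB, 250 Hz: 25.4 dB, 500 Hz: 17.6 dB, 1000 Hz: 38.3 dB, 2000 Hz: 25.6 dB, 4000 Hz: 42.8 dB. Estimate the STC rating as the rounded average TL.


Given TL values at each frequency:
  125 Hz: 20.2 dB
  250 Hz: 25.4 dB
  500 Hz: 17.6 dB
  1000 Hz: 38.3 dB
  2000 Hz: 25.6 dB
  4000 Hz: 42.8 dB
Formula: STC ~ round(average of TL values)
Sum = 20.2 + 25.4 + 17.6 + 38.3 + 25.6 + 42.8 = 169.9
Average = 169.9 / 6 = 28.32
Rounded: 28

28


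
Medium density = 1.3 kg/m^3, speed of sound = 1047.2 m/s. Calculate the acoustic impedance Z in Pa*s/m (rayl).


Given values:
  rho = 1.3 kg/m^3
  c = 1047.2 m/s
Formula: Z = rho * c
Z = 1.3 * 1047.2
Z = 1361.36

1361.36 rayl


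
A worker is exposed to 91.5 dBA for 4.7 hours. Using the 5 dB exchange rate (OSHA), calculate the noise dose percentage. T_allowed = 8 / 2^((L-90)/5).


Given values:
  L = 91.5 dBA, T = 4.7 hours
Formula: T_allowed = 8 / 2^((L - 90) / 5)
Compute exponent: (91.5 - 90) / 5 = 0.3
Compute 2^(0.3) = 1.231144
T_allowed = 8 / 1.231144 = 6.498021 hours
Dose = (T / T_allowed) * 100
Dose = (4.7 / 6.498021) * 100 = 72.33

72.33 %


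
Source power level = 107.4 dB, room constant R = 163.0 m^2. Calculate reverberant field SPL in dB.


Given values:
  Lw = 107.4 dB, R = 163.0 m^2
Formula: SPL = Lw + 10 * log10(4 / R)
Compute 4 / R = 4 / 163.0 = 0.02454
Compute 10 * log10(0.02454) = -16.1013
SPL = 107.4 + (-16.1013) = 91.3

91.3 dB


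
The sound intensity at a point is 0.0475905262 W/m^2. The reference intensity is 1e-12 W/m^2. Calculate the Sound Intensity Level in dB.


Given values:
  I = 0.0475905262 W/m^2
  I_ref = 1e-12 W/m^2
Formula: SIL = 10 * log10(I / I_ref)
Compute ratio: I / I_ref = 47590526200
Compute log10: log10(47590526200) = 10.677521
Multiply: SIL = 10 * 10.677521 = 106.78

106.78 dB


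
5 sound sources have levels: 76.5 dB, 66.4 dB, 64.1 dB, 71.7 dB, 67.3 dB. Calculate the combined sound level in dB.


Formula: L_total = 10 * log10( sum(10^(Li/10)) )
  Source 1: 10^(76.5/10) = 44668359.2151
  Source 2: 10^(66.4/10) = 4365158.3224
  Source 3: 10^(64.1/10) = 2570395.7828
  Source 4: 10^(71.7/10) = 14791083.8817
  Source 5: 10^(67.3/10) = 5370317.9637
Sum of linear values = 71765315.1657
L_total = 10 * log10(71765315.1657) = 78.56

78.56 dB


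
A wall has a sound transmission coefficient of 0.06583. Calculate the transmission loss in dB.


Given values:
  tau = 0.06583
Formula: TL = 10 * log10(1 / tau)
Compute 1 / tau = 1 / 0.06583 = 15.1906
Compute log10(15.1906) = 1.181575
TL = 10 * 1.181575 = 11.82

11.82 dB


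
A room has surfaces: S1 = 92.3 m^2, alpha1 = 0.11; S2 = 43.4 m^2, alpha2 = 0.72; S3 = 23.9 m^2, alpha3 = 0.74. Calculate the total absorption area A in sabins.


Given surfaces:
  Surface 1: 92.3 * 0.11 = 10.153
  Surface 2: 43.4 * 0.72 = 31.248
  Surface 3: 23.9 * 0.74 = 17.686
Formula: A = sum(Si * alpha_i)
A = 10.153 + 31.248 + 17.686
A = 59.09

59.09 sabins


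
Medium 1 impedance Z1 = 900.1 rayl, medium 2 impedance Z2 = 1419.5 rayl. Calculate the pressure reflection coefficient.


Given values:
  Z1 = 900.1 rayl, Z2 = 1419.5 rayl
Formula: R = (Z2 - Z1) / (Z2 + Z1)
Numerator: Z2 - Z1 = 1419.5 - 900.1 = 519.4
Denominator: Z2 + Z1 = 1419.5 + 900.1 = 2319.6
R = 519.4 / 2319.6 = 0.2239

0.2239


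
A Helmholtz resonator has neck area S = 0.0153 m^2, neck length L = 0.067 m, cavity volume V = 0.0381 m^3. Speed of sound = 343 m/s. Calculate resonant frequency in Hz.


Given values:
  S = 0.0153 m^2, L = 0.067 m, V = 0.0381 m^3, c = 343 m/s
Formula: f = (c / (2*pi)) * sqrt(S / (V * L))
Compute V * L = 0.0381 * 0.067 = 0.0025527
Compute S / (V * L) = 0.0153 / 0.0025527 = 5.9937
Compute sqrt(5.9937) = 2.448203
Compute c / (2*pi) = 343 / 6.283185 = 54.590148
f = 54.590148 * 2.448203 = 133.65

133.65 Hz


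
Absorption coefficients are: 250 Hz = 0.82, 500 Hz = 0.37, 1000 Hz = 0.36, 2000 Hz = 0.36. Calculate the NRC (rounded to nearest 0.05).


Given values:
  a_250 = 0.82, a_500 = 0.37
  a_1000 = 0.36, a_2000 = 0.36
Formula: NRC = (a250 + a500 + a1000 + a2000) / 4
Sum = 0.82 + 0.37 + 0.36 + 0.36 = 1.91
NRC = 1.91 / 4 = 0.4775
Rounded to nearest 0.05: 0.5

0.5


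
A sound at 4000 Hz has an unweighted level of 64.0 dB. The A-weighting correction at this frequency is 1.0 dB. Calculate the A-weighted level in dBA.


Given values:
  SPL = 64.0 dB
  A-weighting at 4000 Hz = 1.0 dB
Formula: L_A = SPL + A_weight
L_A = 64.0 + (1.0)
L_A = 65.0

65.0 dBA


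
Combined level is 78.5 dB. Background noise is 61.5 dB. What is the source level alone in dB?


Given values:
  L_total = 78.5 dB, L_bg = 61.5 dB
Formula: L_source = 10 * log10(10^(L_total/10) - 10^(L_bg/10))
Convert to linear:
  10^(78.5/10) = 70794578.4384
  10^(61.5/10) = 1412537.5446
Difference: 70794578.4384 - 1412537.5446 = 69382040.8938
L_source = 10 * log10(69382040.8938) = 78.41

78.41 dB


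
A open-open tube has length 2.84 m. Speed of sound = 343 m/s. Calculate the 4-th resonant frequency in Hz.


Given values:
  Tube type: open-open, L = 2.84 m, c = 343 m/s, n = 4
Formula: f_n = n * c / (2 * L)
Compute 2 * L = 2 * 2.84 = 5.68
f = 4 * 343 / 5.68
f = 241.55

241.55 Hz


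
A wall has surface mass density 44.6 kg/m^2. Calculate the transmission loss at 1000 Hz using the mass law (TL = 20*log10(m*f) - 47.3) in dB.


Given values:
  m = 44.6 kg/m^2, f = 1000 Hz
Formula: TL = 20 * log10(m * f) - 47.3
Compute m * f = 44.6 * 1000 = 44600.0
Compute log10(44600.0) = 4.649335
Compute 20 * 4.649335 = 92.9867
TL = 92.9867 - 47.3 = 45.69

45.69 dB


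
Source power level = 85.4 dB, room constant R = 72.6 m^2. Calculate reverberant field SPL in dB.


Given values:
  Lw = 85.4 dB, R = 72.6 m^2
Formula: SPL = Lw + 10 * log10(4 / R)
Compute 4 / R = 4 / 72.6 = 0.055096
Compute 10 * log10(0.055096) = -12.5888
SPL = 85.4 + (-12.5888) = 72.81

72.81 dB


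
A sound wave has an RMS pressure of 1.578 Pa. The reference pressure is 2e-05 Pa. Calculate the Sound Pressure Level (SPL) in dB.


Given values:
  p = 1.578 Pa
  p_ref = 2e-05 Pa
Formula: SPL = 20 * log10(p / p_ref)
Compute ratio: p / p_ref = 1.578 / 2e-05 = 78900
Compute log10: log10(78900) = 4.897077
Multiply: SPL = 20 * 4.897077 = 97.94

97.94 dB


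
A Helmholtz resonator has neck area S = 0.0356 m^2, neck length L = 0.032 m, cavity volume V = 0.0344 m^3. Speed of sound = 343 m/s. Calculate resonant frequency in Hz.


Given values:
  S = 0.0356 m^2, L = 0.032 m, V = 0.0344 m^3, c = 343 m/s
Formula: f = (c / (2*pi)) * sqrt(S / (V * L))
Compute V * L = 0.0344 * 0.032 = 0.0011008
Compute S / (V * L) = 0.0356 / 0.0011008 = 32.3401
Compute sqrt(32.3401) = 5.686836
Compute c / (2*pi) = 343 / 6.283185 = 54.590148
f = 54.590148 * 5.686836 = 310.45

310.45 Hz


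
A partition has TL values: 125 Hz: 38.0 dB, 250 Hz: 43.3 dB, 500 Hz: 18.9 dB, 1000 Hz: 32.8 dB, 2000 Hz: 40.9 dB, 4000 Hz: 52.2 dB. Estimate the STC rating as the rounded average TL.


Given TL values at each frequency:
  125 Hz: 38.0 dB
  250 Hz: 43.3 dB
  500 Hz: 18.9 dB
  1000 Hz: 32.8 dB
  2000 Hz: 40.9 dB
  4000 Hz: 52.2 dB
Formula: STC ~ round(average of TL values)
Sum = 38.0 + 43.3 + 18.9 + 32.8 + 40.9 + 52.2 = 226.1
Average = 226.1 / 6 = 37.68
Rounded: 38

38


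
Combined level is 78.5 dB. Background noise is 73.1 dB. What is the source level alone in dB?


Given values:
  L_total = 78.5 dB, L_bg = 73.1 dB
Formula: L_source = 10 * log10(10^(L_total/10) - 10^(L_bg/10))
Convert to linear:
  10^(78.5/10) = 70794578.4384
  10^(73.1/10) = 20417379.4467
Difference: 70794578.4384 - 20417379.4467 = 50377198.9917
L_source = 10 * log10(50377198.9917) = 77.02

77.02 dB


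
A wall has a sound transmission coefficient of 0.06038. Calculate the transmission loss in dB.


Given values:
  tau = 0.06038
Formula: TL = 10 * log10(1 / tau)
Compute 1 / tau = 1 / 0.06038 = 16.5618
Compute log10(16.5618) = 1.219108
TL = 10 * 1.219108 = 12.19

12.19 dB


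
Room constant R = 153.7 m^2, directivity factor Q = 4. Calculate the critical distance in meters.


Given values:
  R = 153.7 m^2, Q = 4
Formula: d_c = 0.141 * sqrt(Q * R)
Compute Q * R = 4 * 153.7 = 614.8
Compute sqrt(614.8) = 24.7952
d_c = 0.141 * 24.7952 = 3.496

3.496 m


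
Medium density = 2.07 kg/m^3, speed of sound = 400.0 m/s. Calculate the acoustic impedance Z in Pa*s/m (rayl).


Given values:
  rho = 2.07 kg/m^3
  c = 400.0 m/s
Formula: Z = rho * c
Z = 2.07 * 400.0
Z = 828.0

828.0 rayl


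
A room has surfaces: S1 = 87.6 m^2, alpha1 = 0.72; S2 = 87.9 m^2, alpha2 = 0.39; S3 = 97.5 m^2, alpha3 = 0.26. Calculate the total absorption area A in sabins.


Given surfaces:
  Surface 1: 87.6 * 0.72 = 63.072
  Surface 2: 87.9 * 0.39 = 34.281
  Surface 3: 97.5 * 0.26 = 25.35
Formula: A = sum(Si * alpha_i)
A = 63.072 + 34.281 + 25.35
A = 122.7

122.7 sabins


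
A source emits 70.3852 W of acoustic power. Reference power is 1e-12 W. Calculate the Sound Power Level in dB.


Given values:
  W = 70.3852 W
  W_ref = 1e-12 W
Formula: SWL = 10 * log10(W / W_ref)
Compute ratio: W / W_ref = 70385200000000
Compute log10: log10(70385200000000) = 13.847481
Multiply: SWL = 10 * 13.847481 = 138.47

138.47 dB


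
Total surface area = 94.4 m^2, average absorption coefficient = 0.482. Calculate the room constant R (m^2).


Given values:
  S = 94.4 m^2, alpha = 0.482
Formula: R = S * alpha / (1 - alpha)
Numerator: 94.4 * 0.482 = 45.5008
Denominator: 1 - 0.482 = 0.518
R = 45.5008 / 0.518 = 87.84

87.84 m^2


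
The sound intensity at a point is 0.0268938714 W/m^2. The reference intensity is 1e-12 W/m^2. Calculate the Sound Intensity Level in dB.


Given values:
  I = 0.0268938714 W/m^2
  I_ref = 1e-12 W/m^2
Formula: SIL = 10 * log10(I / I_ref)
Compute ratio: I / I_ref = 26893871400
Compute log10: log10(26893871400) = 10.429653
Multiply: SIL = 10 * 10.429653 = 104.3

104.3 dB


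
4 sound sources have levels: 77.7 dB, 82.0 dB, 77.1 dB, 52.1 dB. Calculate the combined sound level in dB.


Formula: L_total = 10 * log10( sum(10^(Li/10)) )
  Source 1: 10^(77.7/10) = 58884365.5356
  Source 2: 10^(82.0/10) = 158489319.2461
  Source 3: 10^(77.1/10) = 51286138.3991
  Source 4: 10^(52.1/10) = 162181.0097
Sum of linear values = 268822004.1905
L_total = 10 * log10(268822004.1905) = 84.29

84.29 dB


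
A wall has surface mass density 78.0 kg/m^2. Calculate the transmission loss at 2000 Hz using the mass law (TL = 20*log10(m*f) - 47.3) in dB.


Given values:
  m = 78.0 kg/m^2, f = 2000 Hz
Formula: TL = 20 * log10(m * f) - 47.3
Compute m * f = 78.0 * 2000 = 156000.0
Compute log10(156000.0) = 5.193125
Compute 20 * 5.193125 = 103.8625
TL = 103.8625 - 47.3 = 56.56

56.56 dB


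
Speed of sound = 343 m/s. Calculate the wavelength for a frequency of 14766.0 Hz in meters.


Given values:
  c = 343 m/s, f = 14766.0 Hz
Formula: lambda = c / f
lambda = 343 / 14766.0
lambda = 0.0232

0.0232 m


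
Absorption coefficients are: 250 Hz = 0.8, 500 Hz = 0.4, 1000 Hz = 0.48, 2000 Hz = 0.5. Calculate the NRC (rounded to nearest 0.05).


Given values:
  a_250 = 0.8, a_500 = 0.4
  a_1000 = 0.48, a_2000 = 0.5
Formula: NRC = (a250 + a500 + a1000 + a2000) / 4
Sum = 0.8 + 0.4 + 0.48 + 0.5 = 2.18
NRC = 2.18 / 4 = 0.545
Rounded to nearest 0.05: 0.55

0.55


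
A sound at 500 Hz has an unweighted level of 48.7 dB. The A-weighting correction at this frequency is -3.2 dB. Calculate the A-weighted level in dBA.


Given values:
  SPL = 48.7 dB
  A-weighting at 500 Hz = -3.2 dB
Formula: L_A = SPL + A_weight
L_A = 48.7 + (-3.2)
L_A = 45.5

45.5 dBA


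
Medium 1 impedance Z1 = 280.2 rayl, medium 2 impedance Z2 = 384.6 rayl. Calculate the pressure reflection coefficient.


Given values:
  Z1 = 280.2 rayl, Z2 = 384.6 rayl
Formula: R = (Z2 - Z1) / (Z2 + Z1)
Numerator: Z2 - Z1 = 384.6 - 280.2 = 104.4
Denominator: Z2 + Z1 = 384.6 + 280.2 = 664.8
R = 104.4 / 664.8 = 0.157

0.157


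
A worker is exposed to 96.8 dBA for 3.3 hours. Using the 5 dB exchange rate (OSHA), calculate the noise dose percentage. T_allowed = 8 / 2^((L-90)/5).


Given values:
  L = 96.8 dBA, T = 3.3 hours
Formula: T_allowed = 8 / 2^((L - 90) / 5)
Compute exponent: (96.8 - 90) / 5 = 1.36
Compute 2^(1.36) = 2.566852
T_allowed = 8 / 2.566852 = 3.116658 hours
Dose = (T / T_allowed) * 100
Dose = (3.3 / 3.116658) * 100 = 105.88

105.88 %


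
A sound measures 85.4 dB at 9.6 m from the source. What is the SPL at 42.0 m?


Given values:
  SPL1 = 85.4 dB, r1 = 9.6 m, r2 = 42.0 m
Formula: SPL2 = SPL1 - 20 * log10(r2 / r1)
Compute ratio: r2 / r1 = 42.0 / 9.6 = 4.375
Compute log10: log10(4.375) = 0.640978
Compute drop: 20 * 0.640978 = 12.8196
SPL2 = 85.4 - 12.8196 = 72.58

72.58 dB


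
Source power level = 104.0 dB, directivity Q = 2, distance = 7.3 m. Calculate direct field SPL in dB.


Given values:
  Lw = 104.0 dB, Q = 2, r = 7.3 m
Formula: SPL = Lw + 10 * log10(Q / (4 * pi * r^2))
Compute 4 * pi * r^2 = 4 * pi * 7.3^2 = 669.6619
Compute Q / denom = 2 / 669.6619 = 0.00298658
Compute 10 * log10(0.00298658) = -25.2483
SPL = 104.0 + (-25.2483) = 78.75

78.75 dB


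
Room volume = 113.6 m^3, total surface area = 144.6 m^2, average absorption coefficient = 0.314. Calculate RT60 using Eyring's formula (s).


Given values:
  V = 113.6 m^3, S = 144.6 m^2, alpha = 0.314
Formula: RT60 = 0.161 * V / (-S * ln(1 - alpha))
Compute ln(1 - 0.314) = ln(0.686) = -0.376878
Denominator: -144.6 * -0.376878 = 54.4966
Numerator: 0.161 * 113.6 = 18.2896
RT60 = 18.2896 / 54.4966 = 0.336

0.336 s


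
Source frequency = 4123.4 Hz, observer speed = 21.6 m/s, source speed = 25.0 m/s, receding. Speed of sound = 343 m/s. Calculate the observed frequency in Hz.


Given values:
  f_s = 4123.4 Hz, v_o = 21.6 m/s, v_s = 25.0 m/s
  Direction: receding
Formula: f_o = f_s * (c - v_o) / (c + v_s)
Numerator: c - v_o = 343 - 21.6 = 321.4
Denominator: c + v_s = 343 + 25.0 = 368.0
f_o = 4123.4 * 321.4 / 368.0 = 3601.25

3601.25 Hz


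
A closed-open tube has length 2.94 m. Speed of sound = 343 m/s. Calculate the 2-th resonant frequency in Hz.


Given values:
  Tube type: closed-open, L = 2.94 m, c = 343 m/s, n = 2
Formula: f_n = (2n - 1) * c / (4 * L)
Compute 2n - 1 = 2*2 - 1 = 3
Compute 4 * L = 4 * 2.94 = 11.76
f = 3 * 343 / 11.76
f = 87.5

87.5 Hz


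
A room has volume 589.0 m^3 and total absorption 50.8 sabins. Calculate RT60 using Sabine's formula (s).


Given values:
  V = 589.0 m^3
  A = 50.8 sabins
Formula: RT60 = 0.161 * V / A
Numerator: 0.161 * 589.0 = 94.829
RT60 = 94.829 / 50.8 = 1.867

1.867 s


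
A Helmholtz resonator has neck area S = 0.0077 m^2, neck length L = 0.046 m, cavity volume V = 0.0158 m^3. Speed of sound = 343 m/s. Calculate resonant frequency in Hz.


Given values:
  S = 0.0077 m^2, L = 0.046 m, V = 0.0158 m^3, c = 343 m/s
Formula: f = (c / (2*pi)) * sqrt(S / (V * L))
Compute V * L = 0.0158 * 0.046 = 0.0007268
Compute S / (V * L) = 0.0077 / 0.0007268 = 10.5944
Compute sqrt(10.5944) = 3.254904
Compute c / (2*pi) = 343 / 6.283185 = 54.590148
f = 54.590148 * 3.254904 = 177.69

177.69 Hz


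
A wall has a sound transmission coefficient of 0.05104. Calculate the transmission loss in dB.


Given values:
  tau = 0.05104
Formula: TL = 10 * log10(1 / tau)
Compute 1 / tau = 1 / 0.05104 = 19.5925
Compute log10(19.5925) = 1.29209
TL = 10 * 1.29209 = 12.92

12.92 dB


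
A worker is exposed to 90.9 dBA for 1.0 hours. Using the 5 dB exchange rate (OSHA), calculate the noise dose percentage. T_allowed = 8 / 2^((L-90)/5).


Given values:
  L = 90.9 dBA, T = 1.0 hours
Formula: T_allowed = 8 / 2^((L - 90) / 5)
Compute exponent: (90.9 - 90) / 5 = 0.18
Compute 2^(0.18) = 1.132884
T_allowed = 8 / 1.132884 = 7.061623 hours
Dose = (T / T_allowed) * 100
Dose = (1.0 / 7.061623) * 100 = 14.16

14.16 %


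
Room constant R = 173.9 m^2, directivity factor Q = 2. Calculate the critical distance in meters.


Given values:
  R = 173.9 m^2, Q = 2
Formula: d_c = 0.141 * sqrt(Q * R)
Compute Q * R = 2 * 173.9 = 347.8
Compute sqrt(347.8) = 18.6494
d_c = 0.141 * 18.6494 = 2.63

2.63 m


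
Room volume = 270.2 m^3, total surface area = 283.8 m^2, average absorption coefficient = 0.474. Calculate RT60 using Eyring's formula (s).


Given values:
  V = 270.2 m^3, S = 283.8 m^2, alpha = 0.474
Formula: RT60 = 0.161 * V / (-S * ln(1 - alpha))
Compute ln(1 - 0.474) = ln(0.526) = -0.642454
Denominator: -283.8 * -0.642454 = 182.3284
Numerator: 0.161 * 270.2 = 43.5022
RT60 = 43.5022 / 182.3284 = 0.239

0.239 s


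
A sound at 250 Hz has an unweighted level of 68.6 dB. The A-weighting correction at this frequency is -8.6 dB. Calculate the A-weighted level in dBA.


Given values:
  SPL = 68.6 dB
  A-weighting at 250 Hz = -8.6 dB
Formula: L_A = SPL + A_weight
L_A = 68.6 + (-8.6)
L_A = 60.0

60.0 dBA


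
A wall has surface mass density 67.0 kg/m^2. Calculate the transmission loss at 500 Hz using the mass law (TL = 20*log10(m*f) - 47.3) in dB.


Given values:
  m = 67.0 kg/m^2, f = 500 Hz
Formula: TL = 20 * log10(m * f) - 47.3
Compute m * f = 67.0 * 500 = 33500.0
Compute log10(33500.0) = 4.525045
Compute 20 * 4.525045 = 90.5009
TL = 90.5009 - 47.3 = 43.2

43.2 dB


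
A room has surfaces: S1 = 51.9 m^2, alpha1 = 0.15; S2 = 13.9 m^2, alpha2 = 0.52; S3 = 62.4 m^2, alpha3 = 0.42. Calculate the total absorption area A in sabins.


Given surfaces:
  Surface 1: 51.9 * 0.15 = 7.785
  Surface 2: 13.9 * 0.52 = 7.228
  Surface 3: 62.4 * 0.42 = 26.208
Formula: A = sum(Si * alpha_i)
A = 7.785 + 7.228 + 26.208
A = 41.22

41.22 sabins


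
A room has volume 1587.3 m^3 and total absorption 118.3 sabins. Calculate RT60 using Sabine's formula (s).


Given values:
  V = 1587.3 m^3
  A = 118.3 sabins
Formula: RT60 = 0.161 * V / A
Numerator: 0.161 * 1587.3 = 255.5553
RT60 = 255.5553 / 118.3 = 2.16

2.16 s


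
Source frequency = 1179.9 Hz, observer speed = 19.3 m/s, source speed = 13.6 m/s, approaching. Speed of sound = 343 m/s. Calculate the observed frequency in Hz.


Given values:
  f_s = 1179.9 Hz, v_o = 19.3 m/s, v_s = 13.6 m/s
  Direction: approaching
Formula: f_o = f_s * (c + v_o) / (c - v_s)
Numerator: c + v_o = 343 + 19.3 = 362.3
Denominator: c - v_s = 343 - 13.6 = 329.4
f_o = 1179.9 * 362.3 / 329.4 = 1297.75

1297.75 Hz


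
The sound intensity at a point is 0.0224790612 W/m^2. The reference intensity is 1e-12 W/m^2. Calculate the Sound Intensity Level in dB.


Given values:
  I = 0.0224790612 W/m^2
  I_ref = 1e-12 W/m^2
Formula: SIL = 10 * log10(I / I_ref)
Compute ratio: I / I_ref = 22479061200
Compute log10: log10(22479061200) = 10.351778
Multiply: SIL = 10 * 10.351778 = 103.52

103.52 dB


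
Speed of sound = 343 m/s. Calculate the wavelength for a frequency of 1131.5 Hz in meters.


Given values:
  c = 343 m/s, f = 1131.5 Hz
Formula: lambda = c / f
lambda = 343 / 1131.5
lambda = 0.3031

0.3031 m


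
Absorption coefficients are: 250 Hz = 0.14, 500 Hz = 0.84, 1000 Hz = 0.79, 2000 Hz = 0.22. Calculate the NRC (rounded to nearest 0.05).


Given values:
  a_250 = 0.14, a_500 = 0.84
  a_1000 = 0.79, a_2000 = 0.22
Formula: NRC = (a250 + a500 + a1000 + a2000) / 4
Sum = 0.14 + 0.84 + 0.79 + 0.22 = 1.99
NRC = 1.99 / 4 = 0.4975
Rounded to nearest 0.05: 0.5

0.5


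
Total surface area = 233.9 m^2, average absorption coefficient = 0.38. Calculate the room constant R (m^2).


Given values:
  S = 233.9 m^2, alpha = 0.38
Formula: R = S * alpha / (1 - alpha)
Numerator: 233.9 * 0.38 = 88.882
Denominator: 1 - 0.38 = 0.62
R = 88.882 / 0.62 = 143.36

143.36 m^2


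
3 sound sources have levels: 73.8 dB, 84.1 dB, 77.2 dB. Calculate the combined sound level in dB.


Formula: L_total = 10 * log10( sum(10^(Li/10)) )
  Source 1: 10^(73.8/10) = 23988329.1902
  Source 2: 10^(84.1/10) = 257039578.2769
  Source 3: 10^(77.2/10) = 52480746.025
Sum of linear values = 333508653.4921
L_total = 10 * log10(333508653.4921) = 85.23

85.23 dB


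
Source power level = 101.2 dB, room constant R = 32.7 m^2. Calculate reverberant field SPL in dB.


Given values:
  Lw = 101.2 dB, R = 32.7 m^2
Formula: SPL = Lw + 10 * log10(4 / R)
Compute 4 / R = 4 / 32.7 = 0.122324
Compute 10 * log10(0.122324) = -9.1249
SPL = 101.2 + (-9.1249) = 92.08

92.08 dB


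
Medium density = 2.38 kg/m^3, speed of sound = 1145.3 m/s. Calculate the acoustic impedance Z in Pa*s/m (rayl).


Given values:
  rho = 2.38 kg/m^3
  c = 1145.3 m/s
Formula: Z = rho * c
Z = 2.38 * 1145.3
Z = 2725.81

2725.81 rayl


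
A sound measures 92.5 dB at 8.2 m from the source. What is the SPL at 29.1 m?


Given values:
  SPL1 = 92.5 dB, r1 = 8.2 m, r2 = 29.1 m
Formula: SPL2 = SPL1 - 20 * log10(r2 / r1)
Compute ratio: r2 / r1 = 29.1 / 8.2 = 3.5488
Compute log10: log10(3.5488) = 0.550082
Compute drop: 20 * 0.550082 = 11.0016
SPL2 = 92.5 - 11.0016 = 81.5

81.5 dB


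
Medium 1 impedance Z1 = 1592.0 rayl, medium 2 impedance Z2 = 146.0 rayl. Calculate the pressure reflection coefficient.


Given values:
  Z1 = 1592.0 rayl, Z2 = 146.0 rayl
Formula: R = (Z2 - Z1) / (Z2 + Z1)
Numerator: Z2 - Z1 = 146.0 - 1592.0 = -1446.0
Denominator: Z2 + Z1 = 146.0 + 1592.0 = 1738.0
R = -1446.0 / 1738.0 = -0.832

-0.832


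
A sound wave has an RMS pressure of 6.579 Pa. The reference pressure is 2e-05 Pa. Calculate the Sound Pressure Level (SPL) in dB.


Given values:
  p = 6.579 Pa
  p_ref = 2e-05 Pa
Formula: SPL = 20 * log10(p / p_ref)
Compute ratio: p / p_ref = 6.579 / 2e-05 = 328950
Compute log10: log10(328950) = 5.51713
Multiply: SPL = 20 * 5.51713 = 110.34

110.34 dB


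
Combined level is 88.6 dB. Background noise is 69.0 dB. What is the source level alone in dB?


Given values:
  L_total = 88.6 dB, L_bg = 69.0 dB
Formula: L_source = 10 * log10(10^(L_total/10) - 10^(L_bg/10))
Convert to linear:
  10^(88.6/10) = 724435960.075
  10^(69.0/10) = 7943282.3472
Difference: 724435960.075 - 7943282.3472 = 716492677.7278
L_source = 10 * log10(716492677.7278) = 88.55

88.55 dB


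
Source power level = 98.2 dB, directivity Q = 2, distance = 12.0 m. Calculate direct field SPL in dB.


Given values:
  Lw = 98.2 dB, Q = 2, r = 12.0 m
Formula: SPL = Lw + 10 * log10(Q / (4 * pi * r^2))
Compute 4 * pi * r^2 = 4 * pi * 12.0^2 = 1809.5574
Compute Q / denom = 2 / 1809.5574 = 0.00110524
Compute 10 * log10(0.00110524) = -29.5654
SPL = 98.2 + (-29.5654) = 68.63

68.63 dB


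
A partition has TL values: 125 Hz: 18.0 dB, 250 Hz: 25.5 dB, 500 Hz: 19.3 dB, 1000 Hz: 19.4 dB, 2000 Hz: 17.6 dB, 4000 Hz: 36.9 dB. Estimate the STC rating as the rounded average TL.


Given TL values at each frequency:
  125 Hz: 18.0 dB
  250 Hz: 25.5 dB
  500 Hz: 19.3 dB
  1000 Hz: 19.4 dB
  2000 Hz: 17.6 dB
  4000 Hz: 36.9 dB
Formula: STC ~ round(average of TL values)
Sum = 18.0 + 25.5 + 19.3 + 19.4 + 17.6 + 36.9 = 136.7
Average = 136.7 / 6 = 22.78
Rounded: 23

23


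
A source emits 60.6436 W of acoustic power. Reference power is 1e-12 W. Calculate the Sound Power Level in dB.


Given values:
  W = 60.6436 W
  W_ref = 1e-12 W
Formula: SWL = 10 * log10(W / W_ref)
Compute ratio: W / W_ref = 60643600000000
Compute log10: log10(60643600000000) = 13.782785
Multiply: SWL = 10 * 13.782785 = 137.83

137.83 dB


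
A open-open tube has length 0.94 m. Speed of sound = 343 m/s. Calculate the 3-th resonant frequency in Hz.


Given values:
  Tube type: open-open, L = 0.94 m, c = 343 m/s, n = 3
Formula: f_n = n * c / (2 * L)
Compute 2 * L = 2 * 0.94 = 1.88
f = 3 * 343 / 1.88
f = 547.34

547.34 Hz


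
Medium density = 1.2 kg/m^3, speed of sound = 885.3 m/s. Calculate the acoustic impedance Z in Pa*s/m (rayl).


Given values:
  rho = 1.2 kg/m^3
  c = 885.3 m/s
Formula: Z = rho * c
Z = 1.2 * 885.3
Z = 1062.36

1062.36 rayl


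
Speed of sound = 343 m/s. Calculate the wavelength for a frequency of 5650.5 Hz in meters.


Given values:
  c = 343 m/s, f = 5650.5 Hz
Formula: lambda = c / f
lambda = 343 / 5650.5
lambda = 0.0607

0.0607 m


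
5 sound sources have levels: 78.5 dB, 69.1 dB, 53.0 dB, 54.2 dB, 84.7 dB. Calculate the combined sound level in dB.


Formula: L_total = 10 * log10( sum(10^(Li/10)) )
  Source 1: 10^(78.5/10) = 70794578.4384
  Source 2: 10^(69.1/10) = 8128305.1616
  Source 3: 10^(53.0/10) = 199526.2315
  Source 4: 10^(54.2/10) = 263026.7992
  Source 5: 10^(84.7/10) = 295120922.6666
Sum of linear values = 374506359.2973
L_total = 10 * log10(374506359.2973) = 85.73

85.73 dB


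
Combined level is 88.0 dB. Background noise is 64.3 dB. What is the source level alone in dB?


Given values:
  L_total = 88.0 dB, L_bg = 64.3 dB
Formula: L_source = 10 * log10(10^(L_total/10) - 10^(L_bg/10))
Convert to linear:
  10^(88.0/10) = 630957344.4802
  10^(64.3/10) = 2691534.8039
Difference: 630957344.4802 - 2691534.8039 = 628265809.6763
L_source = 10 * log10(628265809.6763) = 87.98

87.98 dB


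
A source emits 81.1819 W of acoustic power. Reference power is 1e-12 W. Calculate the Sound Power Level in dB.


Given values:
  W = 81.1819 W
  W_ref = 1e-12 W
Formula: SWL = 10 * log10(W / W_ref)
Compute ratio: W / W_ref = 81181900000000
Compute log10: log10(81181900000000) = 13.909459
Multiply: SWL = 10 * 13.909459 = 139.09

139.09 dB


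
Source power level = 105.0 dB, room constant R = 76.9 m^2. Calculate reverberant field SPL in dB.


Given values:
  Lw = 105.0 dB, R = 76.9 m^2
Formula: SPL = Lw + 10 * log10(4 / R)
Compute 4 / R = 4 / 76.9 = 0.052016
Compute 10 * log10(0.052016) = -12.8386
SPL = 105.0 + (-12.8386) = 92.16

92.16 dB


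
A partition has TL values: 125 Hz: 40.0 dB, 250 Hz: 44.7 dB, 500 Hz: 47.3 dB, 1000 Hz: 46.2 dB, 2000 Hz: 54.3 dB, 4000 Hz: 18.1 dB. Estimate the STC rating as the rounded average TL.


Given TL values at each frequency:
  125 Hz: 40.0 dB
  250 Hz: 44.7 dB
  500 Hz: 47.3 dB
  1000 Hz: 46.2 dB
  2000 Hz: 54.3 dB
  4000 Hz: 18.1 dB
Formula: STC ~ round(average of TL values)
Sum = 40.0 + 44.7 + 47.3 + 46.2 + 54.3 + 18.1 = 250.6
Average = 250.6 / 6 = 41.77
Rounded: 42

42


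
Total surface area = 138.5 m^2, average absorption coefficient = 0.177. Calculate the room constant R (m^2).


Given values:
  S = 138.5 m^2, alpha = 0.177
Formula: R = S * alpha / (1 - alpha)
Numerator: 138.5 * 0.177 = 24.5145
Denominator: 1 - 0.177 = 0.823
R = 24.5145 / 0.823 = 29.79

29.79 m^2


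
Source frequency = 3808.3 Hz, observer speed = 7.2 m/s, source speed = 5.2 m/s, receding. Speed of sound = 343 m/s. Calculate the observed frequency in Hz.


Given values:
  f_s = 3808.3 Hz, v_o = 7.2 m/s, v_s = 5.2 m/s
  Direction: receding
Formula: f_o = f_s * (c - v_o) / (c + v_s)
Numerator: c - v_o = 343 - 7.2 = 335.8
Denominator: c + v_s = 343 + 5.2 = 348.2
f_o = 3808.3 * 335.8 / 348.2 = 3672.68

3672.68 Hz


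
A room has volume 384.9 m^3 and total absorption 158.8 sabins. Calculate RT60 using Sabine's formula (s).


Given values:
  V = 384.9 m^3
  A = 158.8 sabins
Formula: RT60 = 0.161 * V / A
Numerator: 0.161 * 384.9 = 61.9689
RT60 = 61.9689 / 158.8 = 0.39

0.39 s


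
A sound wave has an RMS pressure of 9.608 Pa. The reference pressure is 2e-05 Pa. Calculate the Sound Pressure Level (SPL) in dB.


Given values:
  p = 9.608 Pa
  p_ref = 2e-05 Pa
Formula: SPL = 20 * log10(p / p_ref)
Compute ratio: p / p_ref = 9.608 / 2e-05 = 480400
Compute log10: log10(480400) = 5.681603
Multiply: SPL = 20 * 5.681603 = 113.63

113.63 dB


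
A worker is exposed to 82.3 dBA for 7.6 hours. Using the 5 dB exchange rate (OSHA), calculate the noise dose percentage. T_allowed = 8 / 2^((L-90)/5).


Given values:
  L = 82.3 dBA, T = 7.6 hours
Formula: T_allowed = 8 / 2^((L - 90) / 5)
Compute exponent: (82.3 - 90) / 5 = -1.54
Compute 2^(-1.54) = 0.343885
T_allowed = 8 / 0.343885 = 23.263591 hours
Dose = (T / T_allowed) * 100
Dose = (7.6 / 23.263591) * 100 = 32.67

32.67 %


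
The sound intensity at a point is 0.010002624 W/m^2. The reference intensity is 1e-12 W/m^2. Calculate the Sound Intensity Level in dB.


Given values:
  I = 0.010002624 W/m^2
  I_ref = 1e-12 W/m^2
Formula: SIL = 10 * log10(I / I_ref)
Compute ratio: I / I_ref = 10002624000
Compute log10: log10(10002624000) = 10.000114
Multiply: SIL = 10 * 10.000114 = 100.0

100.0 dB


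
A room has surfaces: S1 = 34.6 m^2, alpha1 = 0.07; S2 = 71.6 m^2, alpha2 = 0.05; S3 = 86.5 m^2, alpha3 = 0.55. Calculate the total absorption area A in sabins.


Given surfaces:
  Surface 1: 34.6 * 0.07 = 2.422
  Surface 2: 71.6 * 0.05 = 3.58
  Surface 3: 86.5 * 0.55 = 47.575
Formula: A = sum(Si * alpha_i)
A = 2.422 + 3.58 + 47.575
A = 53.58

53.58 sabins


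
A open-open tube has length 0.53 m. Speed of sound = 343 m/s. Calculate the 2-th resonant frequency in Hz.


Given values:
  Tube type: open-open, L = 0.53 m, c = 343 m/s, n = 2
Formula: f_n = n * c / (2 * L)
Compute 2 * L = 2 * 0.53 = 1.06
f = 2 * 343 / 1.06
f = 647.17

647.17 Hz


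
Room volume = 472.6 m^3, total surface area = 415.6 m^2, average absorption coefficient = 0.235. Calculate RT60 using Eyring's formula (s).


Given values:
  V = 472.6 m^3, S = 415.6 m^2, alpha = 0.235
Formula: RT60 = 0.161 * V / (-S * ln(1 - alpha))
Compute ln(1 - 0.235) = ln(0.765) = -0.267879
Denominator: -415.6 * -0.267879 = 111.3305
Numerator: 0.161 * 472.6 = 76.0886
RT60 = 76.0886 / 111.3305 = 0.683

0.683 s


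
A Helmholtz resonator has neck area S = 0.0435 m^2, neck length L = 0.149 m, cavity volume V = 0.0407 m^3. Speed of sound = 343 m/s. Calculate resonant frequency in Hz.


Given values:
  S = 0.0435 m^2, L = 0.149 m, V = 0.0407 m^3, c = 343 m/s
Formula: f = (c / (2*pi)) * sqrt(S / (V * L))
Compute V * L = 0.0407 * 0.149 = 0.0060643
Compute S / (V * L) = 0.0435 / 0.0060643 = 7.1731
Compute sqrt(7.1731) = 2.678264
Compute c / (2*pi) = 343 / 6.283185 = 54.590148
f = 54.590148 * 2.678264 = 146.21

146.21 Hz


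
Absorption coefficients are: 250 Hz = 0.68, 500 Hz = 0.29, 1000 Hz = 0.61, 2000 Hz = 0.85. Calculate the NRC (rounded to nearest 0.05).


Given values:
  a_250 = 0.68, a_500 = 0.29
  a_1000 = 0.61, a_2000 = 0.85
Formula: NRC = (a250 + a500 + a1000 + a2000) / 4
Sum = 0.68 + 0.29 + 0.61 + 0.85 = 2.43
NRC = 2.43 / 4 = 0.6075
Rounded to nearest 0.05: 0.6

0.6


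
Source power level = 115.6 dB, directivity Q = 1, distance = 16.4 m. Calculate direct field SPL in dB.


Given values:
  Lw = 115.6 dB, Q = 1, r = 16.4 m
Formula: SPL = Lw + 10 * log10(Q / (4 * pi * r^2))
Compute 4 * pi * r^2 = 4 * pi * 16.4^2 = 3379.851
Compute Q / denom = 1 / 3379.851 = 0.00029587
Compute 10 * log10(0.00029587) = -35.289
SPL = 115.6 + (-35.289) = 80.31

80.31 dB


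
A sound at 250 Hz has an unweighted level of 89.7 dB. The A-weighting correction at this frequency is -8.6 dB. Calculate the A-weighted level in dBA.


Given values:
  SPL = 89.7 dB
  A-weighting at 250 Hz = -8.6 dB
Formula: L_A = SPL + A_weight
L_A = 89.7 + (-8.6)
L_A = 81.1

81.1 dBA


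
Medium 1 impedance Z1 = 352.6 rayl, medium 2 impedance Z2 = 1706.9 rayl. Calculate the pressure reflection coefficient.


Given values:
  Z1 = 352.6 rayl, Z2 = 1706.9 rayl
Formula: R = (Z2 - Z1) / (Z2 + Z1)
Numerator: Z2 - Z1 = 1706.9 - 352.6 = 1354.3
Denominator: Z2 + Z1 = 1706.9 + 352.6 = 2059.5
R = 1354.3 / 2059.5 = 0.6576

0.6576


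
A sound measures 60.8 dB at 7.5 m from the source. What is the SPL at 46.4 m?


Given values:
  SPL1 = 60.8 dB, r1 = 7.5 m, r2 = 46.4 m
Formula: SPL2 = SPL1 - 20 * log10(r2 / r1)
Compute ratio: r2 / r1 = 46.4 / 7.5 = 6.1867
Compute log10: log10(6.1867) = 0.791459
Compute drop: 20 * 0.791459 = 15.8292
SPL2 = 60.8 - 15.8292 = 44.97

44.97 dB


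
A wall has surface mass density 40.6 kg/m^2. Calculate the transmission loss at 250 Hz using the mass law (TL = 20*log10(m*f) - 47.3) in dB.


Given values:
  m = 40.6 kg/m^2, f = 250 Hz
Formula: TL = 20 * log10(m * f) - 47.3
Compute m * f = 40.6 * 250 = 10150.0
Compute log10(10150.0) = 4.006466
Compute 20 * 4.006466 = 80.1293
TL = 80.1293 - 47.3 = 32.83

32.83 dB


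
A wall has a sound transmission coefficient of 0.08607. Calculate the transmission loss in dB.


Given values:
  tau = 0.08607
Formula: TL = 10 * log10(1 / tau)
Compute 1 / tau = 1 / 0.08607 = 11.6185
Compute log10(11.6185) = 1.06515
TL = 10 * 1.06515 = 10.65

10.65 dB
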